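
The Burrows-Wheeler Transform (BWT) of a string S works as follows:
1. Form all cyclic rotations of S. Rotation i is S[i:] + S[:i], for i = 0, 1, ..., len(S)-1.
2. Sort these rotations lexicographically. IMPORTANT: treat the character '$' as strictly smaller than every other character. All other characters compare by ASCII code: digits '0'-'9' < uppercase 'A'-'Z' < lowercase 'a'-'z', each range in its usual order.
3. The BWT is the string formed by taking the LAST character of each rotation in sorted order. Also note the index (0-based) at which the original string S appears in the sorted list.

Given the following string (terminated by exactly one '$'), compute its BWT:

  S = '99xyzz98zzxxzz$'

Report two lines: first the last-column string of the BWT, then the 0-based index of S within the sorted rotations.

All 15 rotations (rotation i = S[i:]+S[:i]):
  rot[0] = 99xyzz98zzxxzz$
  rot[1] = 9xyzz98zzxxzz$9
  rot[2] = xyzz98zzxxzz$99
  rot[3] = yzz98zzxxzz$99x
  rot[4] = zz98zzxxzz$99xy
  rot[5] = z98zzxxzz$99xyz
  rot[6] = 98zzxxzz$99xyzz
  rot[7] = 8zzxxzz$99xyzz9
  rot[8] = zzxxzz$99xyzz98
  rot[9] = zxxzz$99xyzz98z
  rot[10] = xxzz$99xyzz98zz
  rot[11] = xzz$99xyzz98zzx
  rot[12] = zz$99xyzz98zzxx
  rot[13] = z$99xyzz98zzxxz
  rot[14] = $99xyzz98zzxxzz
Sorted (with $ < everything):
  sorted[0] = $99xyzz98zzxxzz  (last char: 'z')
  sorted[1] = 8zzxxzz$99xyzz9  (last char: '9')
  sorted[2] = 98zzxxzz$99xyzz  (last char: 'z')
  sorted[3] = 99xyzz98zzxxzz$  (last char: '$')
  sorted[4] = 9xyzz98zzxxzz$9  (last char: '9')
  sorted[5] = xxzz$99xyzz98zz  (last char: 'z')
  sorted[6] = xyzz98zzxxzz$99  (last char: '9')
  sorted[7] = xzz$99xyzz98zzx  (last char: 'x')
  sorted[8] = yzz98zzxxzz$99x  (last char: 'x')
  sorted[9] = z$99xyzz98zzxxz  (last char: 'z')
  sorted[10] = z98zzxxzz$99xyz  (last char: 'z')
  sorted[11] = zxxzz$99xyzz98z  (last char: 'z')
  sorted[12] = zz$99xyzz98zzxx  (last char: 'x')
  sorted[13] = zz98zzxxzz$99xy  (last char: 'y')
  sorted[14] = zzxxzz$99xyzz98  (last char: '8')
Last column: z9z$9z9xxzzzxy8
Original string S is at sorted index 3

Answer: z9z$9z9xxzzzxy8
3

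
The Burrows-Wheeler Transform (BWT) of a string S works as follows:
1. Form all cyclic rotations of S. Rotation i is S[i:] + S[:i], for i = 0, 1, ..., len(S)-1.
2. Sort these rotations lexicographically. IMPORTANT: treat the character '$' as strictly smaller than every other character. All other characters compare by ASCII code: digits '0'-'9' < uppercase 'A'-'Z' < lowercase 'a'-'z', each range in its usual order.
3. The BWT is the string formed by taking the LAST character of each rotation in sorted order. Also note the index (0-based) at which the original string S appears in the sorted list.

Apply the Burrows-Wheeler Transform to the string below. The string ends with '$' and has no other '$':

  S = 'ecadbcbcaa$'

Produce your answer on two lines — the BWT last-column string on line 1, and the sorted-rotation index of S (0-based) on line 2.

All 11 rotations (rotation i = S[i:]+S[:i]):
  rot[0] = ecadbcbcaa$
  rot[1] = cadbcbcaa$e
  rot[2] = adbcbcaa$ec
  rot[3] = dbcbcaa$eca
  rot[4] = bcbcaa$ecad
  rot[5] = cbcaa$ecadb
  rot[6] = bcaa$ecadbc
  rot[7] = caa$ecadbcb
  rot[8] = aa$ecadbcbc
  rot[9] = a$ecadbcbca
  rot[10] = $ecadbcbcaa
Sorted (with $ < everything):
  sorted[0] = $ecadbcbcaa  (last char: 'a')
  sorted[1] = a$ecadbcbca  (last char: 'a')
  sorted[2] = aa$ecadbcbc  (last char: 'c')
  sorted[3] = adbcbcaa$ec  (last char: 'c')
  sorted[4] = bcaa$ecadbc  (last char: 'c')
  sorted[5] = bcbcaa$ecad  (last char: 'd')
  sorted[6] = caa$ecadbcb  (last char: 'b')
  sorted[7] = cadbcbcaa$e  (last char: 'e')
  sorted[8] = cbcaa$ecadb  (last char: 'b')
  sorted[9] = dbcbcaa$eca  (last char: 'a')
  sorted[10] = ecadbcbcaa$  (last char: '$')
Last column: aacccdbeba$
Original string S is at sorted index 10

Answer: aacccdbeba$
10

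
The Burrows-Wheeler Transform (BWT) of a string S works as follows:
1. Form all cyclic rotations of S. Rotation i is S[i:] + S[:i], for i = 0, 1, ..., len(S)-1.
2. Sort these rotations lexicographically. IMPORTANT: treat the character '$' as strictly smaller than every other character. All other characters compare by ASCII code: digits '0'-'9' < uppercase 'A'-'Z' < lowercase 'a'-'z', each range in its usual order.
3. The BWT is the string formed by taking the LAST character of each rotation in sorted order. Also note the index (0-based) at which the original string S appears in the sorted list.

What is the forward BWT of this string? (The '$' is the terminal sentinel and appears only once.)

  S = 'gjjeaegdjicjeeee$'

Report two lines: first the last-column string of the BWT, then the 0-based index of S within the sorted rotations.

Answer: eeigejeejae$jjcdg
11

Derivation:
All 17 rotations (rotation i = S[i:]+S[:i]):
  rot[0] = gjjeaegdjicjeeee$
  rot[1] = jjeaegdjicjeeee$g
  rot[2] = jeaegdjicjeeee$gj
  rot[3] = eaegdjicjeeee$gjj
  rot[4] = aegdjicjeeee$gjje
  rot[5] = egdjicjeeee$gjjea
  rot[6] = gdjicjeeee$gjjeae
  rot[7] = djicjeeee$gjjeaeg
  rot[8] = jicjeeee$gjjeaegd
  rot[9] = icjeeee$gjjeaegdj
  rot[10] = cjeeee$gjjeaegdji
  rot[11] = jeeee$gjjeaegdjic
  rot[12] = eeee$gjjeaegdjicj
  rot[13] = eee$gjjeaegdjicje
  rot[14] = ee$gjjeaegdjicjee
  rot[15] = e$gjjeaegdjicjeee
  rot[16] = $gjjeaegdjicjeeee
Sorted (with $ < everything):
  sorted[0] = $gjjeaegdjicjeeee  (last char: 'e')
  sorted[1] = aegdjicjeeee$gjje  (last char: 'e')
  sorted[2] = cjeeee$gjjeaegdji  (last char: 'i')
  sorted[3] = djicjeeee$gjjeaeg  (last char: 'g')
  sorted[4] = e$gjjeaegdjicjeee  (last char: 'e')
  sorted[5] = eaegdjicjeeee$gjj  (last char: 'j')
  sorted[6] = ee$gjjeaegdjicjee  (last char: 'e')
  sorted[7] = eee$gjjeaegdjicje  (last char: 'e')
  sorted[8] = eeee$gjjeaegdjicj  (last char: 'j')
  sorted[9] = egdjicjeeee$gjjea  (last char: 'a')
  sorted[10] = gdjicjeeee$gjjeae  (last char: 'e')
  sorted[11] = gjjeaegdjicjeeee$  (last char: '$')
  sorted[12] = icjeeee$gjjeaegdj  (last char: 'j')
  sorted[13] = jeaegdjicjeeee$gj  (last char: 'j')
  sorted[14] = jeeee$gjjeaegdjic  (last char: 'c')
  sorted[15] = jicjeeee$gjjeaegd  (last char: 'd')
  sorted[16] = jjeaegdjicjeeee$g  (last char: 'g')
Last column: eeigejeejae$jjcdg
Original string S is at sorted index 11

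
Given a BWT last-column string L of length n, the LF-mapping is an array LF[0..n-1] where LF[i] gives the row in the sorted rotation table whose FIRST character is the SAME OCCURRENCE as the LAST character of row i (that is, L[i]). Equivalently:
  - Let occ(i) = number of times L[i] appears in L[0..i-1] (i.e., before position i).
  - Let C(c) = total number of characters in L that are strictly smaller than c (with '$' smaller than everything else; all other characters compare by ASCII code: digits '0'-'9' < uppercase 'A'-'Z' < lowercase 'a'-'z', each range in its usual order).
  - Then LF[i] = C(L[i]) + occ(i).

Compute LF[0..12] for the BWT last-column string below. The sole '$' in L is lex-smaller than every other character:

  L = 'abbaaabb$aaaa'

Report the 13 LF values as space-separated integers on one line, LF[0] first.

Answer: 1 9 10 2 3 4 11 12 0 5 6 7 8

Derivation:
Char counts: '$':1, 'a':8, 'b':4
C (first-col start): C('$')=0, C('a')=1, C('b')=9
L[0]='a': occ=0, LF[0]=C('a')+0=1+0=1
L[1]='b': occ=0, LF[1]=C('b')+0=9+0=9
L[2]='b': occ=1, LF[2]=C('b')+1=9+1=10
L[3]='a': occ=1, LF[3]=C('a')+1=1+1=2
L[4]='a': occ=2, LF[4]=C('a')+2=1+2=3
L[5]='a': occ=3, LF[5]=C('a')+3=1+3=4
L[6]='b': occ=2, LF[6]=C('b')+2=9+2=11
L[7]='b': occ=3, LF[7]=C('b')+3=9+3=12
L[8]='$': occ=0, LF[8]=C('$')+0=0+0=0
L[9]='a': occ=4, LF[9]=C('a')+4=1+4=5
L[10]='a': occ=5, LF[10]=C('a')+5=1+5=6
L[11]='a': occ=6, LF[11]=C('a')+6=1+6=7
L[12]='a': occ=7, LF[12]=C('a')+7=1+7=8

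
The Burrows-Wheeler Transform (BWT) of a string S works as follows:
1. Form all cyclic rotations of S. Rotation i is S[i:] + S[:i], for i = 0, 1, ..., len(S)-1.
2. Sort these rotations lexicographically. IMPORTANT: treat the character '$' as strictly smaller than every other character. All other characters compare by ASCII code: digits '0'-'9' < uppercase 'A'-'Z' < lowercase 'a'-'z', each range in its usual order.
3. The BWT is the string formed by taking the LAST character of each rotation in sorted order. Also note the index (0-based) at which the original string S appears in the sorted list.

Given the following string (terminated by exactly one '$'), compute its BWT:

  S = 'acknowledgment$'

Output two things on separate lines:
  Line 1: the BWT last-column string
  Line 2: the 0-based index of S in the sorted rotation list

All 15 rotations (rotation i = S[i:]+S[:i]):
  rot[0] = acknowledgment$
  rot[1] = cknowledgment$a
  rot[2] = knowledgment$ac
  rot[3] = nowledgment$ack
  rot[4] = owledgment$ackn
  rot[5] = wledgment$ackno
  rot[6] = ledgment$acknow
  rot[7] = edgment$acknowl
  rot[8] = dgment$acknowle
  rot[9] = gment$acknowled
  rot[10] = ment$acknowledg
  rot[11] = ent$acknowledgm
  rot[12] = nt$acknowledgme
  rot[13] = t$acknowledgmen
  rot[14] = $acknowledgment
Sorted (with $ < everything):
  sorted[0] = $acknowledgment  (last char: 't')
  sorted[1] = acknowledgment$  (last char: '$')
  sorted[2] = cknowledgment$a  (last char: 'a')
  sorted[3] = dgment$acknowle  (last char: 'e')
  sorted[4] = edgment$acknowl  (last char: 'l')
  sorted[5] = ent$acknowledgm  (last char: 'm')
  sorted[6] = gment$acknowled  (last char: 'd')
  sorted[7] = knowledgment$ac  (last char: 'c')
  sorted[8] = ledgment$acknow  (last char: 'w')
  sorted[9] = ment$acknowledg  (last char: 'g')
  sorted[10] = nowledgment$ack  (last char: 'k')
  sorted[11] = nt$acknowledgme  (last char: 'e')
  sorted[12] = owledgment$ackn  (last char: 'n')
  sorted[13] = t$acknowledgmen  (last char: 'n')
  sorted[14] = wledgment$ackno  (last char: 'o')
Last column: t$aelmdcwgkenno
Original string S is at sorted index 1

Answer: t$aelmdcwgkenno
1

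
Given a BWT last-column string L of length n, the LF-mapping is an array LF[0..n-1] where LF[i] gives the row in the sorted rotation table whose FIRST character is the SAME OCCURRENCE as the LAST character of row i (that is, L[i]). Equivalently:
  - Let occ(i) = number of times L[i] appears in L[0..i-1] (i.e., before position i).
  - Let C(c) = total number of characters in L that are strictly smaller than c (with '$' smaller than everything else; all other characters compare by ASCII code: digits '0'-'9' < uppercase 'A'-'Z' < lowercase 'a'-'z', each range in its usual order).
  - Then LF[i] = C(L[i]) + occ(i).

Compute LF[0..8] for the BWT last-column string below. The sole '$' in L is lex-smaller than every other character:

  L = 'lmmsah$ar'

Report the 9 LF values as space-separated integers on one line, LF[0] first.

Answer: 4 5 6 8 1 3 0 2 7

Derivation:
Char counts: '$':1, 'a':2, 'h':1, 'l':1, 'm':2, 'r':1, 's':1
C (first-col start): C('$')=0, C('a')=1, C('h')=3, C('l')=4, C('m')=5, C('r')=7, C('s')=8
L[0]='l': occ=0, LF[0]=C('l')+0=4+0=4
L[1]='m': occ=0, LF[1]=C('m')+0=5+0=5
L[2]='m': occ=1, LF[2]=C('m')+1=5+1=6
L[3]='s': occ=0, LF[3]=C('s')+0=8+0=8
L[4]='a': occ=0, LF[4]=C('a')+0=1+0=1
L[5]='h': occ=0, LF[5]=C('h')+0=3+0=3
L[6]='$': occ=0, LF[6]=C('$')+0=0+0=0
L[7]='a': occ=1, LF[7]=C('a')+1=1+1=2
L[8]='r': occ=0, LF[8]=C('r')+0=7+0=7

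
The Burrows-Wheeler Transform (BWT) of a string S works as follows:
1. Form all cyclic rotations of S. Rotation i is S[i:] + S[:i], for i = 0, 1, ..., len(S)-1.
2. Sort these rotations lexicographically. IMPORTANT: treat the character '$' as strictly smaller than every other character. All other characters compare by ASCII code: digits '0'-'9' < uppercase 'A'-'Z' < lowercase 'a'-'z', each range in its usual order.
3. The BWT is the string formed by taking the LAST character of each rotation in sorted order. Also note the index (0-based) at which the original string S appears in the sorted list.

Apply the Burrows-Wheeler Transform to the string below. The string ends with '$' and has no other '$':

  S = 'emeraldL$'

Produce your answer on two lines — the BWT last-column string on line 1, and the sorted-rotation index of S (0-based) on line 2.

All 9 rotations (rotation i = S[i:]+S[:i]):
  rot[0] = emeraldL$
  rot[1] = meraldL$e
  rot[2] = eraldL$em
  rot[3] = raldL$eme
  rot[4] = aldL$emer
  rot[5] = ldL$emera
  rot[6] = dL$emeral
  rot[7] = L$emerald
  rot[8] = $emeraldL
Sorted (with $ < everything):
  sorted[0] = $emeraldL  (last char: 'L')
  sorted[1] = L$emerald  (last char: 'd')
  sorted[2] = aldL$emer  (last char: 'r')
  sorted[3] = dL$emeral  (last char: 'l')
  sorted[4] = emeraldL$  (last char: '$')
  sorted[5] = eraldL$em  (last char: 'm')
  sorted[6] = ldL$emera  (last char: 'a')
  sorted[7] = meraldL$e  (last char: 'e')
  sorted[8] = raldL$eme  (last char: 'e')
Last column: Ldrl$maee
Original string S is at sorted index 4

Answer: Ldrl$maee
4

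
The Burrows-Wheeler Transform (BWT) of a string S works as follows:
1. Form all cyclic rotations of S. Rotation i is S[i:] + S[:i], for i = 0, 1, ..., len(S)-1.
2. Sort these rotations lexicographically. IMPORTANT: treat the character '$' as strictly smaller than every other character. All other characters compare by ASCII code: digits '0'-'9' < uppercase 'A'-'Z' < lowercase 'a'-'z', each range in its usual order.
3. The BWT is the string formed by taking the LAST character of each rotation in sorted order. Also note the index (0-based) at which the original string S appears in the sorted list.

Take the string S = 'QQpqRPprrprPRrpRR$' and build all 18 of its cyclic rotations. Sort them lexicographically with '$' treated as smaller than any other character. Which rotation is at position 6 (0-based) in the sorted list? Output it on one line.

Answer: RPprrprPRrpRR$QQpq

Derivation:
All 18 rotations (rotation i = S[i:]+S[:i]):
  rot[0] = QQpqRPprrprPRrpRR$
  rot[1] = QpqRPprrprPRrpRR$Q
  rot[2] = pqRPprrprPRrpRR$QQ
  rot[3] = qRPprrprPRrpRR$QQp
  rot[4] = RPprrprPRrpRR$QQpq
  rot[5] = PprrprPRrpRR$QQpqR
  rot[6] = prrprPRrpRR$QQpqRP
  rot[7] = rrprPRrpRR$QQpqRPp
  rot[8] = rprPRrpRR$QQpqRPpr
  rot[9] = prPRrpRR$QQpqRPprr
  rot[10] = rPRrpRR$QQpqRPprrp
  rot[11] = PRrpRR$QQpqRPprrpr
  rot[12] = RrpRR$QQpqRPprrprP
  rot[13] = rpRR$QQpqRPprrprPR
  rot[14] = pRR$QQpqRPprrprPRr
  rot[15] = RR$QQpqRPprrprPRrp
  rot[16] = R$QQpqRPprrprPRrpR
  rot[17] = $QQpqRPprrprPRrpRR
Sorted (with $ < everything):
  sorted[0] = $QQpqRPprrprPRrpRR
  sorted[1] = PRrpRR$QQpqRPprrpr
  sorted[2] = PprrprPRrpRR$QQpqR
  sorted[3] = QQpqRPprrprPRrpRR$
  sorted[4] = QpqRPprrprPRrpRR$Q
  sorted[5] = R$QQpqRPprrprPRrpR
  sorted[6] = RPprrprPRrpRR$QQpq
  sorted[7] = RR$QQpqRPprrprPRrp
  sorted[8] = RrpRR$QQpqRPprrprP
  sorted[9] = pRR$QQpqRPprrprPRr
  sorted[10] = pqRPprrprPRrpRR$QQ
  sorted[11] = prPRrpRR$QQpqRPprr
  sorted[12] = prrprPRrpRR$QQpqRP
  sorted[13] = qRPprrprPRrpRR$QQp
  sorted[14] = rPRrpRR$QQpqRPprrp
  sorted[15] = rpRR$QQpqRPprrprPR
  sorted[16] = rprPRrpRR$QQpqRPpr
  sorted[17] = rrprPRrpRR$QQpqRPp
sorted[6] = RPprrprPRrpRR$QQpq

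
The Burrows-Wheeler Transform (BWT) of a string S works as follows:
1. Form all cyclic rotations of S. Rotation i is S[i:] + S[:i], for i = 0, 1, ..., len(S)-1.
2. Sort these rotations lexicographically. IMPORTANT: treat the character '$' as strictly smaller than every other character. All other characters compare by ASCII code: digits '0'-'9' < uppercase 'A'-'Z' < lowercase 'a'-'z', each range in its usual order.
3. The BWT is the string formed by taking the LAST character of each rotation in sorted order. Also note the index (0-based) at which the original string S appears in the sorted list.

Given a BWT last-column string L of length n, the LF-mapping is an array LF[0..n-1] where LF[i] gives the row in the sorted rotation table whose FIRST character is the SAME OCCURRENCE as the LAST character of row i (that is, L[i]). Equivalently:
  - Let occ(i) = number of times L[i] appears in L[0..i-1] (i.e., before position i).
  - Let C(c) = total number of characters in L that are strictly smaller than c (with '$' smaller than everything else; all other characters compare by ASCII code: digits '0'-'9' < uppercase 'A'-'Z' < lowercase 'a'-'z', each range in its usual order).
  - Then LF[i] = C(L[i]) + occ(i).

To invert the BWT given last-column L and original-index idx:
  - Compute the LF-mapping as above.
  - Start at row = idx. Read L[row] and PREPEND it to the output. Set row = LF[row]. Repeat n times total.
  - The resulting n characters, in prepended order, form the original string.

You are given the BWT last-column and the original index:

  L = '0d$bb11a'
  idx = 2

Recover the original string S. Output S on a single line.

LF mapping: 1 7 0 5 6 2 3 4
Walk LF starting at row 2, prepending L[row]:
  step 1: row=2, L[2]='$', prepend. Next row=LF[2]=0
  step 2: row=0, L[0]='0', prepend. Next row=LF[0]=1
  step 3: row=1, L[1]='d', prepend. Next row=LF[1]=7
  step 4: row=7, L[7]='a', prepend. Next row=LF[7]=4
  step 5: row=4, L[4]='b', prepend. Next row=LF[4]=6
  step 6: row=6, L[6]='1', prepend. Next row=LF[6]=3
  step 7: row=3, L[3]='b', prepend. Next row=LF[3]=5
  step 8: row=5, L[5]='1', prepend. Next row=LF[5]=2
Reversed output: 1b1bad0$

Answer: 1b1bad0$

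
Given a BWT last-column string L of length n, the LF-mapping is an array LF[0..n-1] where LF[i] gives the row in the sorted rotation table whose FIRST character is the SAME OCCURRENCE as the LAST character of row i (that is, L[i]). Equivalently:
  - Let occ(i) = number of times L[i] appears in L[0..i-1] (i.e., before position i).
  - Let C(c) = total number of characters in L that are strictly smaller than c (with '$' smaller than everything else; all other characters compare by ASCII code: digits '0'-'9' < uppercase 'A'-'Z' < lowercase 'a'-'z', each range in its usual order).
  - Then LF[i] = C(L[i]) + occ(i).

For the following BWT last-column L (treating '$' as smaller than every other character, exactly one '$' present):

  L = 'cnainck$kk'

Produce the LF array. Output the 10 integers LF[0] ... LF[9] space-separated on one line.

Char counts: '$':1, 'a':1, 'c':2, 'i':1, 'k':3, 'n':2
C (first-col start): C('$')=0, C('a')=1, C('c')=2, C('i')=4, C('k')=5, C('n')=8
L[0]='c': occ=0, LF[0]=C('c')+0=2+0=2
L[1]='n': occ=0, LF[1]=C('n')+0=8+0=8
L[2]='a': occ=0, LF[2]=C('a')+0=1+0=1
L[3]='i': occ=0, LF[3]=C('i')+0=4+0=4
L[4]='n': occ=1, LF[4]=C('n')+1=8+1=9
L[5]='c': occ=1, LF[5]=C('c')+1=2+1=3
L[6]='k': occ=0, LF[6]=C('k')+0=5+0=5
L[7]='$': occ=0, LF[7]=C('$')+0=0+0=0
L[8]='k': occ=1, LF[8]=C('k')+1=5+1=6
L[9]='k': occ=2, LF[9]=C('k')+2=5+2=7

Answer: 2 8 1 4 9 3 5 0 6 7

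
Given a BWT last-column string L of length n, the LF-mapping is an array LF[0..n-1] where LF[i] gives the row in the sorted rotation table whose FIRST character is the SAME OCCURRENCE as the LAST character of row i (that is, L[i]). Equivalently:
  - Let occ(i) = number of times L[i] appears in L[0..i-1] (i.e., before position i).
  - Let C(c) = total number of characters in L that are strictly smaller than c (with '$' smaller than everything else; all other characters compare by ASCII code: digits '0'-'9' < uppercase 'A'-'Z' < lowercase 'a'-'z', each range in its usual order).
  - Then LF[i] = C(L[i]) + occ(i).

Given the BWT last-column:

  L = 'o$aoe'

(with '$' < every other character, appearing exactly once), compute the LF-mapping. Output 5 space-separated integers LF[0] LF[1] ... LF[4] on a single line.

Answer: 3 0 1 4 2

Derivation:
Char counts: '$':1, 'a':1, 'e':1, 'o':2
C (first-col start): C('$')=0, C('a')=1, C('e')=2, C('o')=3
L[0]='o': occ=0, LF[0]=C('o')+0=3+0=3
L[1]='$': occ=0, LF[1]=C('$')+0=0+0=0
L[2]='a': occ=0, LF[2]=C('a')+0=1+0=1
L[3]='o': occ=1, LF[3]=C('o')+1=3+1=4
L[4]='e': occ=0, LF[4]=C('e')+0=2+0=2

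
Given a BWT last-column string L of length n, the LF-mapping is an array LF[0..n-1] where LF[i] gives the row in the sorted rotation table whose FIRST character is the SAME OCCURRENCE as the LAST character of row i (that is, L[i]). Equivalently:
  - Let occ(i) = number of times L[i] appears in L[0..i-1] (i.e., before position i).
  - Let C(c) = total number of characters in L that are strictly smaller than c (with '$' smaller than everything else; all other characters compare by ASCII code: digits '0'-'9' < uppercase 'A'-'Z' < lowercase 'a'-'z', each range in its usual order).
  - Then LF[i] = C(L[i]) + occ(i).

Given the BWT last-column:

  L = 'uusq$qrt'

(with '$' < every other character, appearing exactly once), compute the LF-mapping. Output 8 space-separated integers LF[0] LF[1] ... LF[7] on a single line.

Answer: 6 7 4 1 0 2 3 5

Derivation:
Char counts: '$':1, 'q':2, 'r':1, 's':1, 't':1, 'u':2
C (first-col start): C('$')=0, C('q')=1, C('r')=3, C('s')=4, C('t')=5, C('u')=6
L[0]='u': occ=0, LF[0]=C('u')+0=6+0=6
L[1]='u': occ=1, LF[1]=C('u')+1=6+1=7
L[2]='s': occ=0, LF[2]=C('s')+0=4+0=4
L[3]='q': occ=0, LF[3]=C('q')+0=1+0=1
L[4]='$': occ=0, LF[4]=C('$')+0=0+0=0
L[5]='q': occ=1, LF[5]=C('q')+1=1+1=2
L[6]='r': occ=0, LF[6]=C('r')+0=3+0=3
L[7]='t': occ=0, LF[7]=C('t')+0=5+0=5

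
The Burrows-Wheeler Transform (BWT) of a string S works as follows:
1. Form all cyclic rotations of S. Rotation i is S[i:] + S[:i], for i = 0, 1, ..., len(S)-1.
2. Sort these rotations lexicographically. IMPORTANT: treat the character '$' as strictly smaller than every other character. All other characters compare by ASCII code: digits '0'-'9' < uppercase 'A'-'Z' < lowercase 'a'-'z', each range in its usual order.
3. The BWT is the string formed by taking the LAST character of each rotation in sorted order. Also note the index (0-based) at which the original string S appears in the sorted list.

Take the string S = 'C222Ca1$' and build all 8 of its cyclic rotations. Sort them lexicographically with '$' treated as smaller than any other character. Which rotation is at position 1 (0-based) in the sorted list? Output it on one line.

All 8 rotations (rotation i = S[i:]+S[:i]):
  rot[0] = C222Ca1$
  rot[1] = 222Ca1$C
  rot[2] = 22Ca1$C2
  rot[3] = 2Ca1$C22
  rot[4] = Ca1$C222
  rot[5] = a1$C222C
  rot[6] = 1$C222Ca
  rot[7] = $C222Ca1
Sorted (with $ < everything):
  sorted[0] = $C222Ca1
  sorted[1] = 1$C222Ca
  sorted[2] = 222Ca1$C
  sorted[3] = 22Ca1$C2
  sorted[4] = 2Ca1$C22
  sorted[5] = C222Ca1$
  sorted[6] = Ca1$C222
  sorted[7] = a1$C222C
sorted[1] = 1$C222Ca

Answer: 1$C222Ca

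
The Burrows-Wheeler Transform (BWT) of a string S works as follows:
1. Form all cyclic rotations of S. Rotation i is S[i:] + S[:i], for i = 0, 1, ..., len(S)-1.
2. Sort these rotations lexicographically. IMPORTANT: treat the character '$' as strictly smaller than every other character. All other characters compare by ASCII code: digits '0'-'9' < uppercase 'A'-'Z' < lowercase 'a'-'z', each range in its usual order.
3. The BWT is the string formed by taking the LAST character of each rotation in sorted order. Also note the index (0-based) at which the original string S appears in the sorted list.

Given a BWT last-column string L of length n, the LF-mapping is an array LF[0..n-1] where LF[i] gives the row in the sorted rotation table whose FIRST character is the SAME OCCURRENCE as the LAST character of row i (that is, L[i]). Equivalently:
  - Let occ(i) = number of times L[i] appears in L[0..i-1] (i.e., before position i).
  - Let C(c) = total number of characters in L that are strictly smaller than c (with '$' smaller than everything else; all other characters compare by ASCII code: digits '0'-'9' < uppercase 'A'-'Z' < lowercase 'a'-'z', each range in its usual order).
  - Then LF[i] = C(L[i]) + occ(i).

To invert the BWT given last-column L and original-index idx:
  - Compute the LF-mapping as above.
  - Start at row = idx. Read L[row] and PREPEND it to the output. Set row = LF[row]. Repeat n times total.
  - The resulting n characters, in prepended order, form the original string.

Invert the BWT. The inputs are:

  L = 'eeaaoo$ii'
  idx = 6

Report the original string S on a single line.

Answer: ioioeaae$

Derivation:
LF mapping: 3 4 1 2 7 8 0 5 6
Walk LF starting at row 6, prepending L[row]:
  step 1: row=6, L[6]='$', prepend. Next row=LF[6]=0
  step 2: row=0, L[0]='e', prepend. Next row=LF[0]=3
  step 3: row=3, L[3]='a', prepend. Next row=LF[3]=2
  step 4: row=2, L[2]='a', prepend. Next row=LF[2]=1
  step 5: row=1, L[1]='e', prepend. Next row=LF[1]=4
  step 6: row=4, L[4]='o', prepend. Next row=LF[4]=7
  step 7: row=7, L[7]='i', prepend. Next row=LF[7]=5
  step 8: row=5, L[5]='o', prepend. Next row=LF[5]=8
  step 9: row=8, L[8]='i', prepend. Next row=LF[8]=6
Reversed output: ioioeaae$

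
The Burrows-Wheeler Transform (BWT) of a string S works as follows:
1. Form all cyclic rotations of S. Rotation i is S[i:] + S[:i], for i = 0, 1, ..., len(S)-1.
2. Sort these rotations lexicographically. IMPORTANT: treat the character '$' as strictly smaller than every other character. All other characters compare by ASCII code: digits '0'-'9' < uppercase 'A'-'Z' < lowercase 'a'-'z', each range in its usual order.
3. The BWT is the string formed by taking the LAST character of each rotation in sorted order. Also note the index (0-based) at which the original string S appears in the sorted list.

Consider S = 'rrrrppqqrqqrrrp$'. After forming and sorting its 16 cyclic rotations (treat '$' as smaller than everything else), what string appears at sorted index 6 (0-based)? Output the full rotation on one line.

All 16 rotations (rotation i = S[i:]+S[:i]):
  rot[0] = rrrrppqqrqqrrrp$
  rot[1] = rrrppqqrqqrrrp$r
  rot[2] = rrppqqrqqrrrp$rr
  rot[3] = rppqqrqqrrrp$rrr
  rot[4] = ppqqrqqrrrp$rrrr
  rot[5] = pqqrqqrrrp$rrrrp
  rot[6] = qqrqqrrrp$rrrrpp
  rot[7] = qrqqrrrp$rrrrppq
  rot[8] = rqqrrrp$rrrrppqq
  rot[9] = qqrrrp$rrrrppqqr
  rot[10] = qrrrp$rrrrppqqrq
  rot[11] = rrrp$rrrrppqqrqq
  rot[12] = rrp$rrrrppqqrqqr
  rot[13] = rp$rrrrppqqrqqrr
  rot[14] = p$rrrrppqqrqqrrr
  rot[15] = $rrrrppqqrqqrrrp
Sorted (with $ < everything):
  sorted[0] = $rrrrppqqrqqrrrp
  sorted[1] = p$rrrrppqqrqqrrr
  sorted[2] = ppqqrqqrrrp$rrrr
  sorted[3] = pqqrqqrrrp$rrrrp
  sorted[4] = qqrqqrrrp$rrrrpp
  sorted[5] = qqrrrp$rrrrppqqr
  sorted[6] = qrqqrrrp$rrrrppq
  sorted[7] = qrrrp$rrrrppqqrq
  sorted[8] = rp$rrrrppqqrqqrr
  sorted[9] = rppqqrqqrrrp$rrr
  sorted[10] = rqqrrrp$rrrrppqq
  sorted[11] = rrp$rrrrppqqrqqr
  sorted[12] = rrppqqrqqrrrp$rr
  sorted[13] = rrrp$rrrrppqqrqq
  sorted[14] = rrrppqqrqqrrrp$r
  sorted[15] = rrrrppqqrqqrrrp$
sorted[6] = qrqqrrrp$rrrrppq

Answer: qrqqrrrp$rrrrppq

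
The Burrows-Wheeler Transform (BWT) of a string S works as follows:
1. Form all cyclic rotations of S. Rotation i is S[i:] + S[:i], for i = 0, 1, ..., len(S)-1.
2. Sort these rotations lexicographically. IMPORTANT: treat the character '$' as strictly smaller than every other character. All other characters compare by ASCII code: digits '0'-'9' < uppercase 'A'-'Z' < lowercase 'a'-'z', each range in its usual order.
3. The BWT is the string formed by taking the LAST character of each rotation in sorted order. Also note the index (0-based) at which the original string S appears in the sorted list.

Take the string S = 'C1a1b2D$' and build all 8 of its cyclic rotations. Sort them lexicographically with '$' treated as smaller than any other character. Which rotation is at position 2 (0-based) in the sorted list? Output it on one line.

All 8 rotations (rotation i = S[i:]+S[:i]):
  rot[0] = C1a1b2D$
  rot[1] = 1a1b2D$C
  rot[2] = a1b2D$C1
  rot[3] = 1b2D$C1a
  rot[4] = b2D$C1a1
  rot[5] = 2D$C1a1b
  rot[6] = D$C1a1b2
  rot[7] = $C1a1b2D
Sorted (with $ < everything):
  sorted[0] = $C1a1b2D
  sorted[1] = 1a1b2D$C
  sorted[2] = 1b2D$C1a
  sorted[3] = 2D$C1a1b
  sorted[4] = C1a1b2D$
  sorted[5] = D$C1a1b2
  sorted[6] = a1b2D$C1
  sorted[7] = b2D$C1a1
sorted[2] = 1b2D$C1a

Answer: 1b2D$C1a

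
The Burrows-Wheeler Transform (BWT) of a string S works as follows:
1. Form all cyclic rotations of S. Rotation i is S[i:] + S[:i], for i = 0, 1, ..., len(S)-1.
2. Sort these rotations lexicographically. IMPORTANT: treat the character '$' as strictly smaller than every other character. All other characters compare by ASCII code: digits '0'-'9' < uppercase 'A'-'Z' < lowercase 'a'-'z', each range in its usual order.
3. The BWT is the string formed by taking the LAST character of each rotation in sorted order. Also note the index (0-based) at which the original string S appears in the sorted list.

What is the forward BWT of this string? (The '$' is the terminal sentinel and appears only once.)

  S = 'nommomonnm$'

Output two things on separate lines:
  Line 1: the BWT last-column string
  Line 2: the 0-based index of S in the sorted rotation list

Answer: mnomono$nmm
7

Derivation:
All 11 rotations (rotation i = S[i:]+S[:i]):
  rot[0] = nommomonnm$
  rot[1] = ommomonnm$n
  rot[2] = mmomonnm$no
  rot[3] = momonnm$nom
  rot[4] = omonnm$nomm
  rot[5] = monnm$nommo
  rot[6] = onnm$nommom
  rot[7] = nnm$nommomo
  rot[8] = nm$nommomon
  rot[9] = m$nommomonn
  rot[10] = $nommomonnm
Sorted (with $ < everything):
  sorted[0] = $nommomonnm  (last char: 'm')
  sorted[1] = m$nommomonn  (last char: 'n')
  sorted[2] = mmomonnm$no  (last char: 'o')
  sorted[3] = momonnm$nom  (last char: 'm')
  sorted[4] = monnm$nommo  (last char: 'o')
  sorted[5] = nm$nommomon  (last char: 'n')
  sorted[6] = nnm$nommomo  (last char: 'o')
  sorted[7] = nommomonnm$  (last char: '$')
  sorted[8] = ommomonnm$n  (last char: 'n')
  sorted[9] = omonnm$nomm  (last char: 'm')
  sorted[10] = onnm$nommom  (last char: 'm')
Last column: mnomono$nmm
Original string S is at sorted index 7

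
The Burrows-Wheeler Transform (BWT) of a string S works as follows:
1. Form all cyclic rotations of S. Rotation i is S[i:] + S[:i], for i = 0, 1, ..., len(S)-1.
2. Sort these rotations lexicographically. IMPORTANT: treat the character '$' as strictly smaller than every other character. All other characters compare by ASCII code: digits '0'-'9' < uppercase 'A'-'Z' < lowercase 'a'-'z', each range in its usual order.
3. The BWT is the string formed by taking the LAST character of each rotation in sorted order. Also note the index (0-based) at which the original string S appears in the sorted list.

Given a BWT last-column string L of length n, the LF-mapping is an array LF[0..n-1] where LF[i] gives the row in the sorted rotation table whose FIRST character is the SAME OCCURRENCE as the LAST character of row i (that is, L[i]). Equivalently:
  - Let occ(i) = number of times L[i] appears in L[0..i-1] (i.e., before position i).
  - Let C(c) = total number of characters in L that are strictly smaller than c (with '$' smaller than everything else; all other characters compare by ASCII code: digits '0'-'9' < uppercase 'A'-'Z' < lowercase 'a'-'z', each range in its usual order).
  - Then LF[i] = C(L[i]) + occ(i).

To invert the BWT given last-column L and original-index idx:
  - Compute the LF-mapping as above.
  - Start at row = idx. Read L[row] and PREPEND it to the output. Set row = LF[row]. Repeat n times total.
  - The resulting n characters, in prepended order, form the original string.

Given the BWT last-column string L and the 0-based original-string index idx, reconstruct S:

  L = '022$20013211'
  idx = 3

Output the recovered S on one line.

Answer: 01320122120$

Derivation:
LF mapping: 1 7 8 0 9 2 3 4 11 10 5 6
Walk LF starting at row 3, prepending L[row]:
  step 1: row=3, L[3]='$', prepend. Next row=LF[3]=0
  step 2: row=0, L[0]='0', prepend. Next row=LF[0]=1
  step 3: row=1, L[1]='2', prepend. Next row=LF[1]=7
  step 4: row=7, L[7]='1', prepend. Next row=LF[7]=4
  step 5: row=4, L[4]='2', prepend. Next row=LF[4]=9
  step 6: row=9, L[9]='2', prepend. Next row=LF[9]=10
  step 7: row=10, L[10]='1', prepend. Next row=LF[10]=5
  step 8: row=5, L[5]='0', prepend. Next row=LF[5]=2
  step 9: row=2, L[2]='2', prepend. Next row=LF[2]=8
  step 10: row=8, L[8]='3', prepend. Next row=LF[8]=11
  step 11: row=11, L[11]='1', prepend. Next row=LF[11]=6
  step 12: row=6, L[6]='0', prepend. Next row=LF[6]=3
Reversed output: 01320122120$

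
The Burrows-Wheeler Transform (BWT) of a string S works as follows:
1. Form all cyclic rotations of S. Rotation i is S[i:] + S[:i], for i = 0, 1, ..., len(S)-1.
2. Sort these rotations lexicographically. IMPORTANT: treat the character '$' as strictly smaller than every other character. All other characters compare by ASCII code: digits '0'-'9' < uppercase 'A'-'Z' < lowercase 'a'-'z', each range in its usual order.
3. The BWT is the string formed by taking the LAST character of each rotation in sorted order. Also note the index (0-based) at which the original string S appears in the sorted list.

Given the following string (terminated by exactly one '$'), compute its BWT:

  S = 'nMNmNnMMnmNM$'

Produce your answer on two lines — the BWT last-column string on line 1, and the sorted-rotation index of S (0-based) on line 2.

Answer: MNnnMmMmnNN$M
11

Derivation:
All 13 rotations (rotation i = S[i:]+S[:i]):
  rot[0] = nMNmNnMMnmNM$
  rot[1] = MNmNnMMnmNM$n
  rot[2] = NmNnMMnmNM$nM
  rot[3] = mNnMMnmNM$nMN
  rot[4] = NnMMnmNM$nMNm
  rot[5] = nMMnmNM$nMNmN
  rot[6] = MMnmNM$nMNmNn
  rot[7] = MnmNM$nMNmNnM
  rot[8] = nmNM$nMNmNnMM
  rot[9] = mNM$nMNmNnMMn
  rot[10] = NM$nMNmNnMMnm
  rot[11] = M$nMNmNnMMnmN
  rot[12] = $nMNmNnMMnmNM
Sorted (with $ < everything):
  sorted[0] = $nMNmNnMMnmNM  (last char: 'M')
  sorted[1] = M$nMNmNnMMnmN  (last char: 'N')
  sorted[2] = MMnmNM$nMNmNn  (last char: 'n')
  sorted[3] = MNmNnMMnmNM$n  (last char: 'n')
  sorted[4] = MnmNM$nMNmNnM  (last char: 'M')
  sorted[5] = NM$nMNmNnMMnm  (last char: 'm')
  sorted[6] = NmNnMMnmNM$nM  (last char: 'M')
  sorted[7] = NnMMnmNM$nMNm  (last char: 'm')
  sorted[8] = mNM$nMNmNnMMn  (last char: 'n')
  sorted[9] = mNnMMnmNM$nMN  (last char: 'N')
  sorted[10] = nMMnmNM$nMNmN  (last char: 'N')
  sorted[11] = nMNmNnMMnmNM$  (last char: '$')
  sorted[12] = nmNM$nMNmNnMM  (last char: 'M')
Last column: MNnnMmMmnNN$M
Original string S is at sorted index 11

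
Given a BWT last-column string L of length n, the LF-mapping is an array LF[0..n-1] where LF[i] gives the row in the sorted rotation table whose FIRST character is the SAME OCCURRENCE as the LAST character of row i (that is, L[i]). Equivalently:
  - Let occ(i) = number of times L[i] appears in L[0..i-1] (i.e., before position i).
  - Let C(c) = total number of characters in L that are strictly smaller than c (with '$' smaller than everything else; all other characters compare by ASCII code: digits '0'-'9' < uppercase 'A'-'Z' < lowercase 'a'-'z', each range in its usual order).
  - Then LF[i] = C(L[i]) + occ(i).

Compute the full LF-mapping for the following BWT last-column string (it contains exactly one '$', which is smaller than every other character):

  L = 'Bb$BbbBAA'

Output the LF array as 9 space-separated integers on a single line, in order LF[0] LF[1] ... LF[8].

Char counts: '$':1, 'A':2, 'B':3, 'b':3
C (first-col start): C('$')=0, C('A')=1, C('B')=3, C('b')=6
L[0]='B': occ=0, LF[0]=C('B')+0=3+0=3
L[1]='b': occ=0, LF[1]=C('b')+0=6+0=6
L[2]='$': occ=0, LF[2]=C('$')+0=0+0=0
L[3]='B': occ=1, LF[3]=C('B')+1=3+1=4
L[4]='b': occ=1, LF[4]=C('b')+1=6+1=7
L[5]='b': occ=2, LF[5]=C('b')+2=6+2=8
L[6]='B': occ=2, LF[6]=C('B')+2=3+2=5
L[7]='A': occ=0, LF[7]=C('A')+0=1+0=1
L[8]='A': occ=1, LF[8]=C('A')+1=1+1=2

Answer: 3 6 0 4 7 8 5 1 2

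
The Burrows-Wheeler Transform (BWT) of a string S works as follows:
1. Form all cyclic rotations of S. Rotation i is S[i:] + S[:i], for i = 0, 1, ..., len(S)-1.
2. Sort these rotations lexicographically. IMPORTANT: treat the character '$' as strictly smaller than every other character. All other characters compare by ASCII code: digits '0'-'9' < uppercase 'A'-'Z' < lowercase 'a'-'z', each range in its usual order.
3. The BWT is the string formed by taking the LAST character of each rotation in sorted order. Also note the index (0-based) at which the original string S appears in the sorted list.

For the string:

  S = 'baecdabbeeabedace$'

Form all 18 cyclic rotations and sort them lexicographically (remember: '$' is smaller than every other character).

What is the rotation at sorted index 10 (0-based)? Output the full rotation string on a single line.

All 18 rotations (rotation i = S[i:]+S[:i]):
  rot[0] = baecdabbeeabedace$
  rot[1] = aecdabbeeabedace$b
  rot[2] = ecdabbeeabedace$ba
  rot[3] = cdabbeeabedace$bae
  rot[4] = dabbeeabedace$baec
  rot[5] = abbeeabedace$baecd
  rot[6] = bbeeabedace$baecda
  rot[7] = beeabedace$baecdab
  rot[8] = eeabedace$baecdabb
  rot[9] = eabedace$baecdabbe
  rot[10] = abedace$baecdabbee
  rot[11] = bedace$baecdabbeea
  rot[12] = edace$baecdabbeeab
  rot[13] = dace$baecdabbeeabe
  rot[14] = ace$baecdabbeeabed
  rot[15] = ce$baecdabbeeabeda
  rot[16] = e$baecdabbeeabedac
  rot[17] = $baecdabbeeabedace
Sorted (with $ < everything):
  sorted[0] = $baecdabbeeabedace
  sorted[1] = abbeeabedace$baecd
  sorted[2] = abedace$baecdabbee
  sorted[3] = ace$baecdabbeeabed
  sorted[4] = aecdabbeeabedace$b
  sorted[5] = baecdabbeeabedace$
  sorted[6] = bbeeabedace$baecda
  sorted[7] = bedace$baecdabbeea
  sorted[8] = beeabedace$baecdab
  sorted[9] = cdabbeeabedace$bae
  sorted[10] = ce$baecdabbeeabeda
  sorted[11] = dabbeeabedace$baec
  sorted[12] = dace$baecdabbeeabe
  sorted[13] = e$baecdabbeeabedac
  sorted[14] = eabedace$baecdabbe
  sorted[15] = ecdabbeeabedace$ba
  sorted[16] = edace$baecdabbeeab
  sorted[17] = eeabedace$baecdabb
sorted[10] = ce$baecdabbeeabeda

Answer: ce$baecdabbeeabeda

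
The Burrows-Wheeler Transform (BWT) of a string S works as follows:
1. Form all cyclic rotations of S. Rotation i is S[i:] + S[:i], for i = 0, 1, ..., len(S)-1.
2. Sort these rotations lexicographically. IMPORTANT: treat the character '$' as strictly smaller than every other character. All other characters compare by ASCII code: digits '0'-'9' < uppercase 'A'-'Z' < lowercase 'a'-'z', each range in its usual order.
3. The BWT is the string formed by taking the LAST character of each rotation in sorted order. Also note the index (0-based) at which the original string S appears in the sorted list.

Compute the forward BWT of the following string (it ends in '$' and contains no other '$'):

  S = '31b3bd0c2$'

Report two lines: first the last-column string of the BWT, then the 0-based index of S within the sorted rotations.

All 10 rotations (rotation i = S[i:]+S[:i]):
  rot[0] = 31b3bd0c2$
  rot[1] = 1b3bd0c2$3
  rot[2] = b3bd0c2$31
  rot[3] = 3bd0c2$31b
  rot[4] = bd0c2$31b3
  rot[5] = d0c2$31b3b
  rot[6] = 0c2$31b3bd
  rot[7] = c2$31b3bd0
  rot[8] = 2$31b3bd0c
  rot[9] = $31b3bd0c2
Sorted (with $ < everything):
  sorted[0] = $31b3bd0c2  (last char: '2')
  sorted[1] = 0c2$31b3bd  (last char: 'd')
  sorted[2] = 1b3bd0c2$3  (last char: '3')
  sorted[3] = 2$31b3bd0c  (last char: 'c')
  sorted[4] = 31b3bd0c2$  (last char: '$')
  sorted[5] = 3bd0c2$31b  (last char: 'b')
  sorted[6] = b3bd0c2$31  (last char: '1')
  sorted[7] = bd0c2$31b3  (last char: '3')
  sorted[8] = c2$31b3bd0  (last char: '0')
  sorted[9] = d0c2$31b3b  (last char: 'b')
Last column: 2d3c$b130b
Original string S is at sorted index 4

Answer: 2d3c$b130b
4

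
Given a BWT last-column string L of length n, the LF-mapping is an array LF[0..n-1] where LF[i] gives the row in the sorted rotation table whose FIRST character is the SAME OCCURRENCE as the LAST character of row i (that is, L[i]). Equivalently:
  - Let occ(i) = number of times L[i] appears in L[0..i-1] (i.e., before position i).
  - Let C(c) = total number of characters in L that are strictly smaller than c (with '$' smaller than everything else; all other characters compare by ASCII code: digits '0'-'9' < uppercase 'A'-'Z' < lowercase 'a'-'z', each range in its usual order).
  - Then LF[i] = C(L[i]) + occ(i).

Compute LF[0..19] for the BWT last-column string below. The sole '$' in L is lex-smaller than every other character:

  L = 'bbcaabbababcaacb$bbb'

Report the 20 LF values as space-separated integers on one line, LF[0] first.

Char counts: '$':1, 'a':6, 'b':10, 'c':3
C (first-col start): C('$')=0, C('a')=1, C('b')=7, C('c')=17
L[0]='b': occ=0, LF[0]=C('b')+0=7+0=7
L[1]='b': occ=1, LF[1]=C('b')+1=7+1=8
L[2]='c': occ=0, LF[2]=C('c')+0=17+0=17
L[3]='a': occ=0, LF[3]=C('a')+0=1+0=1
L[4]='a': occ=1, LF[4]=C('a')+1=1+1=2
L[5]='b': occ=2, LF[5]=C('b')+2=7+2=9
L[6]='b': occ=3, LF[6]=C('b')+3=7+3=10
L[7]='a': occ=2, LF[7]=C('a')+2=1+2=3
L[8]='b': occ=4, LF[8]=C('b')+4=7+4=11
L[9]='a': occ=3, LF[9]=C('a')+3=1+3=4
L[10]='b': occ=5, LF[10]=C('b')+5=7+5=12
L[11]='c': occ=1, LF[11]=C('c')+1=17+1=18
L[12]='a': occ=4, LF[12]=C('a')+4=1+4=5
L[13]='a': occ=5, LF[13]=C('a')+5=1+5=6
L[14]='c': occ=2, LF[14]=C('c')+2=17+2=19
L[15]='b': occ=6, LF[15]=C('b')+6=7+6=13
L[16]='$': occ=0, LF[16]=C('$')+0=0+0=0
L[17]='b': occ=7, LF[17]=C('b')+7=7+7=14
L[18]='b': occ=8, LF[18]=C('b')+8=7+8=15
L[19]='b': occ=9, LF[19]=C('b')+9=7+9=16

Answer: 7 8 17 1 2 9 10 3 11 4 12 18 5 6 19 13 0 14 15 16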